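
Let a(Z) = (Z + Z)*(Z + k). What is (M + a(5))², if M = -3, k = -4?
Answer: 49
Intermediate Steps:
a(Z) = 2*Z*(-4 + Z) (a(Z) = (Z + Z)*(Z - 4) = (2*Z)*(-4 + Z) = 2*Z*(-4 + Z))
(M + a(5))² = (-3 + 2*5*(-4 + 5))² = (-3 + 2*5*1)² = (-3 + 10)² = 7² = 49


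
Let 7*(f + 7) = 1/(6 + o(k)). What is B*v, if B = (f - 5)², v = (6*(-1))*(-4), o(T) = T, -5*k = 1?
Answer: 141834264/41209 ≈ 3441.8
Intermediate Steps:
k = -⅕ (k = -⅕*1 = -⅕ ≈ -0.20000)
f = -1416/203 (f = -7 + 1/(7*(6 - ⅕)) = -7 + 1/(7*(29/5)) = -7 + (⅐)*(5/29) = -7 + 5/203 = -1416/203 ≈ -6.9754)
v = 24 (v = -6*(-4) = 24)
B = 5909761/41209 (B = (-1416/203 - 5)² = (-2431/203)² = 5909761/41209 ≈ 143.41)
B*v = (5909761/41209)*24 = 141834264/41209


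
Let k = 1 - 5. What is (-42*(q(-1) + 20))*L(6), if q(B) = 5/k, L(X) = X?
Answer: -4725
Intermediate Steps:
k = -4
q(B) = -5/4 (q(B) = 5/(-4) = 5*(-¼) = -5/4)
(-42*(q(-1) + 20))*L(6) = -42*(-5/4 + 20)*6 = -42*75/4*6 = -1575/2*6 = -4725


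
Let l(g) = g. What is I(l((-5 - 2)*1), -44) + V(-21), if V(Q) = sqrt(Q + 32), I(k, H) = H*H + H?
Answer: 1892 + sqrt(11) ≈ 1895.3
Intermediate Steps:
I(k, H) = H + H**2 (I(k, H) = H**2 + H = H + H**2)
V(Q) = sqrt(32 + Q)
I(l((-5 - 2)*1), -44) + V(-21) = -44*(1 - 44) + sqrt(32 - 21) = -44*(-43) + sqrt(11) = 1892 + sqrt(11)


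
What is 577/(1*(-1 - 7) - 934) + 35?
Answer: 32393/942 ≈ 34.387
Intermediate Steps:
577/(1*(-1 - 7) - 934) + 35 = 577/(1*(-8) - 934) + 35 = 577/(-8 - 934) + 35 = 577/(-942) + 35 = 577*(-1/942) + 35 = -577/942 + 35 = 32393/942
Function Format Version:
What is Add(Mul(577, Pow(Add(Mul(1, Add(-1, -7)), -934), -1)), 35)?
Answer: Rational(32393, 942) ≈ 34.387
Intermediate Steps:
Add(Mul(577, Pow(Add(Mul(1, Add(-1, -7)), -934), -1)), 35) = Add(Mul(577, Pow(Add(Mul(1, -8), -934), -1)), 35) = Add(Mul(577, Pow(Add(-8, -934), -1)), 35) = Add(Mul(577, Pow(-942, -1)), 35) = Add(Mul(577, Rational(-1, 942)), 35) = Add(Rational(-577, 942), 35) = Rational(32393, 942)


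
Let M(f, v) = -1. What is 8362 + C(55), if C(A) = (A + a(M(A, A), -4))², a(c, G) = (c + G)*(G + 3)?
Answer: 11962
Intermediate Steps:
a(c, G) = (3 + G)*(G + c) (a(c, G) = (G + c)*(3 + G) = (3 + G)*(G + c))
C(A) = (5 + A)² (C(A) = (A + ((-4)² + 3*(-4) + 3*(-1) - 4*(-1)))² = (A + (16 - 12 - 3 + 4))² = (A + 5)² = (5 + A)²)
8362 + C(55) = 8362 + (5 + 55)² = 8362 + 60² = 8362 + 3600 = 11962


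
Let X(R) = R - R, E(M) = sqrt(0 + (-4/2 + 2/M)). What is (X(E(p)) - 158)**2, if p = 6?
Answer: 24964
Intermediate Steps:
E(M) = sqrt(-2 + 2/M) (E(M) = sqrt(0 + (-4*1/2 + 2/M)) = sqrt(0 + (-2 + 2/M)) = sqrt(-2 + 2/M))
X(R) = 0
(X(E(p)) - 158)**2 = (0 - 158)**2 = (-158)**2 = 24964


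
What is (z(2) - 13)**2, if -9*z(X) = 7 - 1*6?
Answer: 13924/81 ≈ 171.90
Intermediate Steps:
z(X) = -1/9 (z(X) = -(7 - 1*6)/9 = -(7 - 6)/9 = -1/9*1 = -1/9)
(z(2) - 13)**2 = (-1/9 - 13)**2 = (-118/9)**2 = 13924/81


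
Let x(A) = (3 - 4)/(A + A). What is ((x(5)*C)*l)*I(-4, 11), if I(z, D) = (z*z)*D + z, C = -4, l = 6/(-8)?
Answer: -258/5 ≈ -51.600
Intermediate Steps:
l = -3/4 (l = 6*(-1/8) = -3/4 ≈ -0.75000)
x(A) = -1/(2*A)
I(z, D) = z + D*z**2 (I(z, D) = z**2*D + z = D*z**2 + z = z + D*z**2)
((x(5)*C)*l)*I(-4, 11) = ((-1/2/5*(-4))*(-3/4))*(-4*(1 + 11*(-4))) = ((-1/2*1/5*(-4))*(-3/4))*(-4*(1 - 44)) = (-1/10*(-4)*(-3/4))*(-4*(-43)) = ((2/5)*(-3/4))*172 = -3/10*172 = -258/5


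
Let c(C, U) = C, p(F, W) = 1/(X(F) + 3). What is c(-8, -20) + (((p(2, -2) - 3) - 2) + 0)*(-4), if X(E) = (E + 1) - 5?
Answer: 8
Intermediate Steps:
X(E) = -4 + E (X(E) = (1 + E) - 5 = -4 + E)
p(F, W) = 1/(-1 + F) (p(F, W) = 1/((-4 + F) + 3) = 1/(-1 + F))
c(-8, -20) + (((p(2, -2) - 3) - 2) + 0)*(-4) = -8 + (((1/(-1 + 2) - 3) - 2) + 0)*(-4) = -8 + (((1/1 - 3) - 2) + 0)*(-4) = -8 + (((1 - 3) - 2) + 0)*(-4) = -8 + ((-2 - 2) + 0)*(-4) = -8 + (-4 + 0)*(-4) = -8 - 4*(-4) = -8 + 16 = 8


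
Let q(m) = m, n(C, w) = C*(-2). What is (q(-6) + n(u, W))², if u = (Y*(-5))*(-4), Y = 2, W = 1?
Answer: 7396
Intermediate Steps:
u = 40 (u = (2*(-5))*(-4) = -10*(-4) = 40)
n(C, w) = -2*C
(q(-6) + n(u, W))² = (-6 - 2*40)² = (-6 - 80)² = (-86)² = 7396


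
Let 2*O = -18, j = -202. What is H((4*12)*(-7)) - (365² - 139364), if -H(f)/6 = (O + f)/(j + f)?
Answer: 1650356/269 ≈ 6135.2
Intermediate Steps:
O = -9 (O = (½)*(-18) = -9)
H(f) = -6*(-9 + f)/(-202 + f)
H((4*12)*(-7)) - (365² - 139364) = 6*(9 - 4*12*(-7))/(-202 + (4*12)*(-7)) - (365² - 139364) = 6*(9 - 48*(-7))/(-202 + 48*(-7)) - (133225 - 139364) = 6*(9 - 1*(-336))/(-202 - 336) - 1*(-6139) = 6*(9 + 336)/(-538) + 6139 = 6*(-1/538)*345 + 6139 = -1035/269 + 6139 = 1650356/269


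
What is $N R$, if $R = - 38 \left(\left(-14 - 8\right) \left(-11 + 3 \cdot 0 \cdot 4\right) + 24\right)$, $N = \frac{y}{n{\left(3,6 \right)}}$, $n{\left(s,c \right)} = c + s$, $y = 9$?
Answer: $-10108$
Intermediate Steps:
$N = 1$ ($N = \frac{9}{6 + 3} = \frac{9}{9} = 9 \cdot \frac{1}{9} = 1$)
$R = -10108$ ($R = - 38 \left(- 22 \left(-11 + 0 \cdot 4\right) + 24\right) = - 38 \left(- 22 \left(-11 + 0\right) + 24\right) = - 38 \left(\left(-22\right) \left(-11\right) + 24\right) = - 38 \left(242 + 24\right) = \left(-38\right) 266 = -10108$)
$N R = 1 \left(-10108\right) = -10108$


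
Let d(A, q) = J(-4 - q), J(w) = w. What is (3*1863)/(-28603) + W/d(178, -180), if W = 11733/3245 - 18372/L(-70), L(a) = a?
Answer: 30105634155/22870043504 ≈ 1.3164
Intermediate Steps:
W = 1208769/4543 (W = 11733/3245 - 18372/(-70) = 11733*(1/3245) - 18372*(-1/70) = 11733/3245 + 9186/35 = 1208769/4543 ≈ 266.07)
d(A, q) = -4 - q
(3*1863)/(-28603) + W/d(178, -180) = (3*1863)/(-28603) + 1208769/(4543*(-4 - 1*(-180))) = 5589*(-1/28603) + 1208769/(4543*(-4 + 180)) = -5589/28603 + (1208769/4543)/176 = -5589/28603 + (1208769/4543)*(1/176) = -5589/28603 + 1208769/799568 = 30105634155/22870043504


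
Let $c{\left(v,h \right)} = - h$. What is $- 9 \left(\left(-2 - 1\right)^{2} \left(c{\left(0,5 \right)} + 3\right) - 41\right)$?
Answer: $531$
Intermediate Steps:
$- 9 \left(\left(-2 - 1\right)^{2} \left(c{\left(0,5 \right)} + 3\right) - 41\right) = - 9 \left(\left(-2 - 1\right)^{2} \left(\left(-1\right) 5 + 3\right) - 41\right) = - 9 \left(\left(-3\right)^{2} \left(-5 + 3\right) - 41\right) = - 9 \left(9 \left(-2\right) - 41\right) = - 9 \left(-18 - 41\right) = \left(-9\right) \left(-59\right) = 531$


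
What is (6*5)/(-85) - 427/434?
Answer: -1409/1054 ≈ -1.3368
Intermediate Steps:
(6*5)/(-85) - 427/434 = 30*(-1/85) - 427*1/434 = -6/17 - 61/62 = -1409/1054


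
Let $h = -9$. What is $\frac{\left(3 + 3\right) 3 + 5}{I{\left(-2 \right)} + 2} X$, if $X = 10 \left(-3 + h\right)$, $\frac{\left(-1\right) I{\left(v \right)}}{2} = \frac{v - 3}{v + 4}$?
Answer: $- \frac{2760}{7} \approx -394.29$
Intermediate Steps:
$I{\left(v \right)} = - \frac{2 \left(-3 + v\right)}{4 + v}$ ($I{\left(v \right)} = - 2 \frac{v - 3}{v + 4} = - 2 \frac{-3 + v}{4 + v} = - \frac{2 \left(-3 + v\right)}{4 + v}$)
$X = -120$ ($X = 10 \left(-3 - 9\right) = 10 \left(-12\right) = -120$)
$\frac{\left(3 + 3\right) 3 + 5}{I{\left(-2 \right)} + 2} X = \frac{\left(3 + 3\right) 3 + 5}{\frac{2 \left(3 - -2\right)}{4 - 2} + 2} \left(-120\right) = \frac{6 \cdot 3 + 5}{\frac{2 \left(3 + 2\right)}{2} + 2} \left(-120\right) = \frac{18 + 5}{2 \cdot \frac{1}{2} \cdot 5 + 2} \left(-120\right) = \frac{23}{5 + 2} \left(-120\right) = \frac{23}{7} \left(-120\right) = - \frac{2760}{7}$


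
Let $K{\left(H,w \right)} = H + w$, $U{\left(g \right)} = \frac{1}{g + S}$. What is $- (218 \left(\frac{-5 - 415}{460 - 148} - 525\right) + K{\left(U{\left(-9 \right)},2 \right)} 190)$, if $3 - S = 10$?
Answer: $\frac{11895035}{104} \approx 1.1438 \cdot 10^{5}$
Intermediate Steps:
$S = -7$ ($S = 3 - 10 = -7$)
$U{\left(g \right)} = \frac{1}{-7 + g}$ ($U{\left(g \right)} = \frac{1}{g - 7} = \frac{1}{-7 + g}$)
$- (218 \left(\frac{-5 - 415}{460 - 148} - 525\right) + K{\left(U{\left(-9 \right)},2 \right)} 190) = - (218 \left(\frac{-5 - 415}{460 - 148} - 525\right) + \left(\frac{1}{-7 - 9} + 2\right) 190) = - (218 \left(- \frac{420}{312} - 525\right) + \left(\frac{1}{-16} + 2\right) 190) = - (218 \left(\left(-420\right) \frac{1}{312} - 525\right) + \left(- \frac{1}{16} + 2\right) 190) = - (218 \left(- \frac{35}{26} - 525\right) + \frac{31}{16} \cdot 190) = - (218 \left(- \frac{13685}{26}\right) + \frac{2945}{8}) = - (- \frac{1491665}{13} + \frac{2945}{8}) = \left(-1\right) \left(- \frac{11895035}{104}\right) = \frac{11895035}{104}$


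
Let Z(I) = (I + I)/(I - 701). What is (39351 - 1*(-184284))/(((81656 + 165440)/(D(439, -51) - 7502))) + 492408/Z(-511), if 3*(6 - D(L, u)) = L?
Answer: 10408559135849/18038008 ≈ 5.7704e+5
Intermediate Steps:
D(L, u) = 6 - L/3
Z(I) = 2*I/(-701 + I) (Z(I) = (2*I)/(-701 + I) = 2*I/(-701 + I))
(39351 - 1*(-184284))/(((81656 + 165440)/(D(439, -51) - 7502))) + 492408/Z(-511) = (39351 - 1*(-184284))/(((81656 + 165440)/((6 - ⅓*439) - 7502))) + 492408/((2*(-511)/(-701 - 511))) = (39351 + 184284)/((247096/((6 - 439/3) - 7502))) + 492408/((2*(-511)/(-1212))) = 223635/((247096/(-421/3 - 7502))) + 492408/((2*(-511)*(-1/1212))) = 223635/((247096/(-22927/3))) + 492408/(511/606) = 223635/((247096*(-3/22927))) + 492408*(606/511) = 223635/(-741288/22927) + 42628464/73 = 223635*(-22927/741288) + 42628464/73 = -1709093215/247096 + 42628464/73 = 10408559135849/18038008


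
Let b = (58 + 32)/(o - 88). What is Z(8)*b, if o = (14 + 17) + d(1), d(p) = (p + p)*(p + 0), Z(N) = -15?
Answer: 270/11 ≈ 24.545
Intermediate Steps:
d(p) = 2*p² (d(p) = (2*p)*p = 2*p²)
o = 33 (o = (14 + 17) + 2*1² = 31 + 2*1 = 31 + 2 = 33)
b = -18/11 (b = (58 + 32)/(33 - 88) = 90/(-55) = 90*(-1/55) = -18/11 ≈ -1.6364)
Z(8)*b = -15*(-18/11) = 270/11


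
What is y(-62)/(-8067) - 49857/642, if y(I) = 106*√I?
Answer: -16619/214 - 106*I*√62/8067 ≈ -77.659 - 0.10346*I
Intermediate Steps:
y(-62)/(-8067) - 49857/642 = (106*√(-62))/(-8067) - 49857/642 = (106*(I*√62))*(-1/8067) - 49857*1/642 = (106*I*√62)*(-1/8067) - 16619/214 = -106*I*√62/8067 - 16619/214 = -16619/214 - 106*I*√62/8067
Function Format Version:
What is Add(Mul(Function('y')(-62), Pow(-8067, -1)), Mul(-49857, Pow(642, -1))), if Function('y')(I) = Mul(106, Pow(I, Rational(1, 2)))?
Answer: Add(Rational(-16619, 214), Mul(Rational(-106, 8067), I, Pow(62, Rational(1, 2)))) ≈ Add(-77.659, Mul(-0.10346, I))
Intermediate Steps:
Add(Mul(Function('y')(-62), Pow(-8067, -1)), Mul(-49857, Pow(642, -1))) = Add(Mul(Mul(106, Pow(-62, Rational(1, 2))), Pow(-8067, -1)), Mul(-49857, Pow(642, -1))) = Add(Mul(Mul(106, Mul(I, Pow(62, Rational(1, 2)))), Rational(-1, 8067)), Mul(-49857, Rational(1, 642))) = Add(Mul(Mul(106, I, Pow(62, Rational(1, 2))), Rational(-1, 8067)), Rational(-16619, 214)) = Add(Mul(Rational(-106, 8067), I, Pow(62, Rational(1, 2))), Rational(-16619, 214)) = Add(Rational(-16619, 214), Mul(Rational(-106, 8067), I, Pow(62, Rational(1, 2))))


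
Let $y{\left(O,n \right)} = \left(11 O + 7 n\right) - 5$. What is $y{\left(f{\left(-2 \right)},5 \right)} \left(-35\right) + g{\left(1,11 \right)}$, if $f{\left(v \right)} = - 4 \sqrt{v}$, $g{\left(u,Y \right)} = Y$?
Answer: $-1039 + 1540 i \sqrt{2} \approx -1039.0 + 2177.9 i$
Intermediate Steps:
$y{\left(O,n \right)} = -5 + 7 n + 11 O$ ($y{\left(O,n \right)} = \left(7 n + 11 O\right) - 5 = -5 + 7 n + 11 O$)
$y{\left(f{\left(-2 \right)},5 \right)} \left(-35\right) + g{\left(1,11 \right)} = \left(-5 + 7 \cdot 5 + 11 \left(- 4 \sqrt{-2}\right)\right) \left(-35\right) + 11 = \left(-5 + 35 + 11 \left(- 4 i \sqrt{2}\right)\right) \left(-35\right) + 11 = \left(-5 + 35 - 44 i \sqrt{2}\right) \left(-35\right) + 11 = \left(30 - 44 i \sqrt{2}\right) \left(-35\right) + 11 = \left(-1050 + 1540 i \sqrt{2}\right) + 11 = -1039 + 1540 i \sqrt{2}$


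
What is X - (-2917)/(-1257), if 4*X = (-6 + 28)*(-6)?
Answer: -44398/1257 ≈ -35.321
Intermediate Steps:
X = -33 (X = ((-6 + 28)*(-6))/4 = (22*(-6))/4 = (¼)*(-132) = -33)
X - (-2917)/(-1257) = -33 - (-2917)/(-1257) = -33 - (-2917)*(-1)/1257 = -33 - 1*2917/1257 = -33 - 2917/1257 = -44398/1257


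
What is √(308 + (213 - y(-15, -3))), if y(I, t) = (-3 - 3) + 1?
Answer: √526 ≈ 22.935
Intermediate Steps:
y(I, t) = -5 (y(I, t) = -6 + 1 = -5)
√(308 + (213 - y(-15, -3))) = √(308 + (213 - 1*(-5))) = √(308 + (213 + 5)) = √(308 + 218) = √526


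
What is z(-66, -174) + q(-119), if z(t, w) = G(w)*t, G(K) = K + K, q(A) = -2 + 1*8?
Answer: 22974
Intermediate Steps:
q(A) = 6 (q(A) = -2 + 8 = 6)
G(K) = 2*K
z(t, w) = 2*t*w (z(t, w) = (2*w)*t = 2*t*w)
z(-66, -174) + q(-119) = 2*(-66)*(-174) + 6 = 22968 + 6 = 22974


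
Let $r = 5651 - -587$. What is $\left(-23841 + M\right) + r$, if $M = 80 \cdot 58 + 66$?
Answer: $-12897$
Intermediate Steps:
$r = 6238$ ($r = 5651 + 587 = 6238$)
$M = 4706$ ($M = 4640 + 66 = 4706$)
$\left(-23841 + M\right) + r = \left(-23841 + 4706\right) + 6238 = -19135 + 6238 = -12897$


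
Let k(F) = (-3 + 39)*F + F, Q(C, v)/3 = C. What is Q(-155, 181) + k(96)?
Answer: 3087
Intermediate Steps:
Q(C, v) = 3*C
k(F) = 37*F (k(F) = 36*F + F = 37*F)
Q(-155, 181) + k(96) = 3*(-155) + 37*96 = -465 + 3552 = 3087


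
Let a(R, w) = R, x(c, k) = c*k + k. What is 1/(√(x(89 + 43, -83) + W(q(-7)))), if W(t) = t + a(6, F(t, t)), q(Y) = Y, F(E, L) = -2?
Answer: -I*√690/2760 ≈ -0.0095173*I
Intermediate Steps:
x(c, k) = k + c*k
W(t) = 6 + t (W(t) = t + 6 = 6 + t)
1/(√(x(89 + 43, -83) + W(q(-7)))) = 1/(√(-83*(1 + (89 + 43)) + (6 - 7))) = 1/(√(-83*(1 + 132) - 1)) = 1/(√(-83*133 - 1)) = 1/(√(-11039 - 1)) = 1/(√(-11040)) = 1/(4*I*√690) = -I*√690/2760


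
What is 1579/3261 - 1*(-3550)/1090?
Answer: 1329766/355449 ≈ 3.7411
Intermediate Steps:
1579/3261 - 1*(-3550)/1090 = 1579*(1/3261) + 3550*(1/1090) = 1579/3261 + 355/109 = 1329766/355449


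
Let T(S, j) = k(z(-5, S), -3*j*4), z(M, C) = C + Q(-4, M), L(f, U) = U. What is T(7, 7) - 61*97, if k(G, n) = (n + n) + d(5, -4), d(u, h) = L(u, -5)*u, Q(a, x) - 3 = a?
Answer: -6110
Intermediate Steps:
Q(a, x) = 3 + a
d(u, h) = -5*u
z(M, C) = -1 + C (z(M, C) = C + (3 - 4) = C - 1 = -1 + C)
k(G, n) = -25 + 2*n (k(G, n) = (n + n) - 5*5 = 2*n - 25 = -25 + 2*n)
T(S, j) = -25 - 24*j (T(S, j) = -25 + 2*(-3*j*4) = -25 + 2*(-12*j) = -25 - 24*j)
T(7, 7) - 61*97 = (-25 - 24*7) - 61*97 = (-25 - 168) - 5917 = -193 - 5917 = -6110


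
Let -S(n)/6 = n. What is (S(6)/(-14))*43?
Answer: 774/7 ≈ 110.57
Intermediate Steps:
S(n) = -6*n
(S(6)/(-14))*43 = (-6*6/(-14))*43 = -36*(-1/14)*43 = (18/7)*43 = 774/7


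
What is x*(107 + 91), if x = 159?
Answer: 31482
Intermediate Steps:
x*(107 + 91) = 159*(107 + 91) = 159*198 = 31482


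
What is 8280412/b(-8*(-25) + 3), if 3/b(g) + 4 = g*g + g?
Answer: 342875300096/3 ≈ 1.1429e+11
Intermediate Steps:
b(g) = 3/(-4 + g + g²) (b(g) = 3/(-4 + (g*g + g)) = 3/(-4 + (g² + g)) = 3/(-4 + (g + g²)) = 3/(-4 + g + g²))
8280412/b(-8*(-25) + 3) = 8280412/((3/(-4 + (-8*(-25) + 3) + (-8*(-25) + 3)²))) = 8280412/((3/(-4 + (200 + 3) + (200 + 3)²))) = 8280412/((3/(-4 + 203 + 203²))) = 8280412/((3/(-4 + 203 + 41209))) = 8280412/((3/41408)) = 8280412/((3*(1/41408))) = 8280412/(3/41408) = 8280412*(41408/3) = 342875300096/3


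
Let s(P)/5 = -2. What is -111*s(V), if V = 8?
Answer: 1110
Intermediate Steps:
s(P) = -10 (s(P) = 5*(-2) = -10)
-111*s(V) = -111*(-10) = 1110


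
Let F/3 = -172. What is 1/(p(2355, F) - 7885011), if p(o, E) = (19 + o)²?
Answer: -1/2249135 ≈ -4.4462e-7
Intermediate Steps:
F = -516 (F = 3*(-172) = -516)
1/(p(2355, F) - 7885011) = 1/((19 + 2355)² - 7885011) = 1/(2374² - 7885011) = 1/(5635876 - 7885011) = 1/(-2249135) = -1/2249135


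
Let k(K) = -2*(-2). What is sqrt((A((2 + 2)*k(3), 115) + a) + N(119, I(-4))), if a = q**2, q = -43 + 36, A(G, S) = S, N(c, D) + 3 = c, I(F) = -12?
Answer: 2*sqrt(70) ≈ 16.733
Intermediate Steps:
k(K) = 4
N(c, D) = -3 + c
q = -7
a = 49 (a = (-7)**2 = 49)
sqrt((A((2 + 2)*k(3), 115) + a) + N(119, I(-4))) = sqrt((115 + 49) + (-3 + 119)) = sqrt(164 + 116) = sqrt(280) = 2*sqrt(70)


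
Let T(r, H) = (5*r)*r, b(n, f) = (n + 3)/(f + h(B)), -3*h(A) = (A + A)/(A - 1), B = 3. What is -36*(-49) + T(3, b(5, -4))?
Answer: 1809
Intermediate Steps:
h(A) = -2*A/(3*(-1 + A)) (h(A) = -(A + A)/(3*(A - 1)) = -2*A/(3*(-1 + A)))
b(n, f) = (3 + n)/(-1 + f) (b(n, f) = (n + 3)/(f - 2*3/(-3 + 3*3)) = (3 + n)/(f - 2*3/(-3 + 9)) = (3 + n)/(f - 2*3/6) = (3 + n)/(f - 2*3*1/6) = (3 + n)/(f - 1) = (3 + n)/(-1 + f))
T(r, H) = 5*r**2
-36*(-49) + T(3, b(5, -4)) = -36*(-49) + 5*3**2 = 1764 + 5*9 = 1764 + 45 = 1809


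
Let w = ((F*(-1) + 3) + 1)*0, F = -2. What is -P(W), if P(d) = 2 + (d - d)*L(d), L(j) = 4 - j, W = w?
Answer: -2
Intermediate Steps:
w = 0 (w = ((-2*(-1) + 3) + 1)*0 = ((2 + 3) + 1)*0 = (5 + 1)*0 = 6*0 = 0)
W = 0
P(d) = 2 (P(d) = 2 + (d - d)*(4 - d) = 2 + 0*(4 - d) = 2 + 0 = 2)
-P(W) = -1*2 = -2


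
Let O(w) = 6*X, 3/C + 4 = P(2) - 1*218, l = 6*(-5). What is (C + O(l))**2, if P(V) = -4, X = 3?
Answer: 16524225/51076 ≈ 323.52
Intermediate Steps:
l = -30
C = -3/226 (C = 3/(-4 + (-4 - 1*218)) = 3/(-4 + (-4 - 218)) = 3/(-4 - 222) = 3/(-226) = 3*(-1/226) = -3/226 ≈ -0.013274)
O(w) = 18 (O(w) = 6*3 = 18)
(C + O(l))**2 = (-3/226 + 18)**2 = (4065/226)**2 = 16524225/51076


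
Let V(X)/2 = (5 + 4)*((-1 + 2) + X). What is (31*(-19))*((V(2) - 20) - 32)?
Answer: -1178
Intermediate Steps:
V(X) = 18 + 18*X (V(X) = 2*((5 + 4)*((-1 + 2) + X)) = 2*(9*(1 + X)) = 2*(9 + 9*X) = 18 + 18*X)
(31*(-19))*((V(2) - 20) - 32) = (31*(-19))*(((18 + 18*2) - 20) - 32) = -589*(((18 + 36) - 20) - 32) = -589*((54 - 20) - 32) = -589*(34 - 32) = -589*2 = -1178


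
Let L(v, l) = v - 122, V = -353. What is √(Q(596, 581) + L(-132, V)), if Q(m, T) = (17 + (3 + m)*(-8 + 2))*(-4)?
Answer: √14054 ≈ 118.55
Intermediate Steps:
L(v, l) = -122 + v
Q(m, T) = 4 + 24*m (Q(m, T) = (17 + (3 + m)*(-6))*(-4) = (17 + (-18 - 6*m))*(-4) = (-1 - 6*m)*(-4) = 4 + 24*m)
√(Q(596, 581) + L(-132, V)) = √((4 + 24*596) + (-122 - 132)) = √((4 + 14304) - 254) = √(14308 - 254) = √14054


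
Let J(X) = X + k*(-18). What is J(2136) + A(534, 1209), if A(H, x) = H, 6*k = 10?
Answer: 2640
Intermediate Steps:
k = 5/3 (k = (⅙)*10 = 5/3 ≈ 1.6667)
J(X) = -30 + X (J(X) = X + (5/3)*(-18) = X - 30 = -30 + X)
J(2136) + A(534, 1209) = (-30 + 2136) + 534 = 2106 + 534 = 2640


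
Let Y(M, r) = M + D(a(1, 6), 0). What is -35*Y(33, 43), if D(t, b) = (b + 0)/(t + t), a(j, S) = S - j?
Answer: -1155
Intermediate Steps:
D(t, b) = b/(2*t) (D(t, b) = b/((2*t)) = b*(1/(2*t)) = b/(2*t))
Y(M, r) = M (Y(M, r) = M + (1/2)*0/(6 - 1*1) = M + (1/2)*0/(6 - 1) = M + (1/2)*0/5 = M + (1/2)*0*(1/5) = M + 0 = M)
-35*Y(33, 43) = -35*33 = -1155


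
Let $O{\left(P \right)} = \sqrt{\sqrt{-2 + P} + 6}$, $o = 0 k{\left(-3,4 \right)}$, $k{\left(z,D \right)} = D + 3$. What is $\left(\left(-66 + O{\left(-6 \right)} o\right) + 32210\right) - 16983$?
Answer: $15161$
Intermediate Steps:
$k{\left(z,D \right)} = 3 + D$
$o = 0$ ($o = 0 \left(3 + 4\right) = 0 \cdot 7 = 0$)
$O{\left(P \right)} = \sqrt{6 + \sqrt{-2 + P}}$
$\left(\left(-66 + O{\left(-6 \right)} o\right) + 32210\right) - 16983 = \left(\left(-66 + \sqrt{6 + \sqrt{-2 - 6}} \cdot 0\right) + 32210\right) - 16983 = \left(\left(-66 + \sqrt{6 + \sqrt{-8}} \cdot 0\right) + 32210\right) - 16983 = \left(\left(-66 + \sqrt{6 + 2 i \sqrt{2}} \cdot 0\right) + 32210\right) - 16983 = \left(\left(-66 + 0\right) + 32210\right) - 16983 = \left(-66 + 32210\right) - 16983 = 32144 - 16983 = 15161$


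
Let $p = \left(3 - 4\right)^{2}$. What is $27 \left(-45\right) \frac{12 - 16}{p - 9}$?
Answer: $- \frac{1215}{2} \approx -607.5$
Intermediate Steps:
$p = 1$ ($p = \left(-1\right)^{2} = 1$)
$27 \left(-45\right) \frac{12 - 16}{p - 9} = 27 \left(-45\right) \frac{12 - 16}{1 - 9} = - 1215 \left(- \frac{4}{-8}\right) = - 1215 \left(\left(-4\right) \left(- \frac{1}{8}\right)\right) = \left(-1215\right) \frac{1}{2} = - \frac{1215}{2}$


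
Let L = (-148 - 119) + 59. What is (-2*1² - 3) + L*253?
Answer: -52629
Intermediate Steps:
L = -208 (L = -267 + 59 = -208)
(-2*1² - 3) + L*253 = (-2*1² - 3) - 208*253 = (-2*1 - 3) - 52624 = (-2 - 3) - 52624 = -5 - 52624 = -52629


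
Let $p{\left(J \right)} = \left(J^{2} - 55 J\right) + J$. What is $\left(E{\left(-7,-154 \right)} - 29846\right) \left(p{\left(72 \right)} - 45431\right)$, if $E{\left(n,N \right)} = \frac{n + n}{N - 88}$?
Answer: $\frac{159387329465}{121} \approx 1.3173 \cdot 10^{9}$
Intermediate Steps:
$p{\left(J \right)} = J^{2} - 54 J$
$E{\left(n,N \right)} = \frac{2 n}{-88 + N}$
$\left(E{\left(-7,-154 \right)} - 29846\right) \left(p{\left(72 \right)} - 45431\right) = \left(2 \left(-7\right) \frac{1}{-88 - 154} - 29846\right) \left(72 \left(-54 + 72\right) - 45431\right) = \left(2 \left(-7\right) \frac{1}{-242} - 29846\right) \left(72 \cdot 18 - 45431\right) = \left(2 \left(-7\right) \left(- \frac{1}{242}\right) - 29846\right) \left(1296 - 45431\right) = \left(\frac{7}{121} - 29846\right) \left(-44135\right) = \left(- \frac{3611359}{121}\right) \left(-44135\right) = \frac{159387329465}{121}$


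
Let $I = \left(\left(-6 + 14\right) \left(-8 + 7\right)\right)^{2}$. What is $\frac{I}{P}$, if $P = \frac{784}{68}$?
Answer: $\frac{272}{49} \approx 5.551$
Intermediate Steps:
$P = \frac{196}{17}$ ($P = 784 \cdot \frac{1}{68} = \frac{196}{17} \approx 11.529$)
$I = 64$ ($I = \left(8 \left(-1\right)\right)^{2} = \left(-8\right)^{2} = 64$)
$\frac{I}{P} = \frac{64}{\frac{196}{17}} = 64 \cdot \frac{17}{196} = \frac{272}{49}$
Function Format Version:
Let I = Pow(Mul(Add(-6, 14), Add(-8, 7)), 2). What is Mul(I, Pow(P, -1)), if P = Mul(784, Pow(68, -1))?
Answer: Rational(272, 49) ≈ 5.5510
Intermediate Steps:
P = Rational(196, 17) (P = Mul(784, Rational(1, 68)) = Rational(196, 17) ≈ 11.529)
I = 64 (I = Pow(Mul(8, -1), 2) = Pow(-8, 2) = 64)
Mul(I, Pow(P, -1)) = Mul(64, Pow(Rational(196, 17), -1)) = Mul(64, Rational(17, 196)) = Rational(272, 49)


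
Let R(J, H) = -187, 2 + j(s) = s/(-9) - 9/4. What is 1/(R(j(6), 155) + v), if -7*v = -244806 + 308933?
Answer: -1/9348 ≈ -0.00010697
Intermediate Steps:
j(s) = -17/4 - s/9 (j(s) = -2 + (s/(-9) - 9/4) = -2 + (s*(-⅑) - 9*¼) = -2 + (-s/9 - 9/4) = -2 + (-9/4 - s/9) = -17/4 - s/9)
v = -9161 (v = -(-244806 + 308933)/7 = -⅐*64127 = -9161)
1/(R(j(6), 155) + v) = 1/(-187 - 9161) = 1/(-9348) = -1/9348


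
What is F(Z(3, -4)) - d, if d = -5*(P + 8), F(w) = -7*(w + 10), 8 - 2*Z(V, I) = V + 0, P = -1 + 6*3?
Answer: 75/2 ≈ 37.500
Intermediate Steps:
P = 17 (P = -1 + 18 = 17)
Z(V, I) = 4 - V/2 (Z(V, I) = 4 - (V + 0)/2 = 4 - V/2)
F(w) = -70 - 7*w (F(w) = -7*(10 + w) = -70 - 7*w)
d = -125 (d = -5*(17 + 8) = -5*25 = -125)
F(Z(3, -4)) - d = (-70 - 7*(4 - ½*3)) - 1*(-125) = (-70 - 7*(4 - 3/2)) + 125 = (-70 - 7*5/2) + 125 = (-70 - 35/2) + 125 = -175/2 + 125 = 75/2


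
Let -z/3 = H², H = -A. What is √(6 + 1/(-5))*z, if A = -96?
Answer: -27648*√145/5 ≈ -66585.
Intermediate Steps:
H = 96 (H = -1*(-96) = 96)
z = -27648 (z = -3*96² = -3*9216 = -27648)
√(6 + 1/(-5))*z = √(6 + 1/(-5))*(-27648) = √(6 + 1*(-⅕))*(-27648) = √(6 - ⅕)*(-27648) = √(29/5)*(-27648) = (√145/5)*(-27648) = -27648*√145/5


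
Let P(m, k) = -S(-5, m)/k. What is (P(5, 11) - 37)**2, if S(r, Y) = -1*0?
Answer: 1369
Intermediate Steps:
S(r, Y) = 0
P(m, k) = 0 (P(m, k) = -0/k = -1*0 = 0)
(P(5, 11) - 37)**2 = (0 - 37)**2 = (-37)**2 = 1369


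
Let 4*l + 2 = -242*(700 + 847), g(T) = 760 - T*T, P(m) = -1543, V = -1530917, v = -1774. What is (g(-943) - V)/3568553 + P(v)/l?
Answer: 65633683511/333995149482 ≈ 0.19651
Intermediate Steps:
g(T) = 760 - T**2
l = -93594 (l = -1/2 + (-242*(700 + 847))/4 = -1/2 + (-242*1547)/4 = -1/2 + (1/4)*(-374374) = -1/2 - 187187/2 = -93594)
(g(-943) - V)/3568553 + P(v)/l = ((760 - 1*(-943)**2) - 1*(-1530917))/3568553 - 1543/(-93594) = ((760 - 1*889249) + 1530917)*(1/3568553) - 1543*(-1/93594) = ((760 - 889249) + 1530917)*(1/3568553) + 1543/93594 = (-888489 + 1530917)*(1/3568553) + 1543/93594 = 642428*(1/3568553) + 1543/93594 = 642428/3568553 + 1543/93594 = 65633683511/333995149482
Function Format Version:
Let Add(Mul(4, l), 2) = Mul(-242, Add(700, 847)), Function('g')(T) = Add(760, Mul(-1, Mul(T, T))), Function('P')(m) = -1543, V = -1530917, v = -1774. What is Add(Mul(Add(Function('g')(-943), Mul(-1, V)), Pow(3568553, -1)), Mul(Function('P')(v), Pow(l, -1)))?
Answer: Rational(65633683511, 333995149482) ≈ 0.19651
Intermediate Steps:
Function('g')(T) = Add(760, Mul(-1, Pow(T, 2)))
l = -93594 (l = Add(Rational(-1, 2), Mul(Rational(1, 4), Mul(-242, Add(700, 847)))) = Add(Rational(-1, 2), Mul(Rational(1, 4), Mul(-242, 1547))) = Add(Rational(-1, 2), Mul(Rational(1, 4), -374374)) = Add(Rational(-1, 2), Rational(-187187, 2)) = -93594)
Add(Mul(Add(Function('g')(-943), Mul(-1, V)), Pow(3568553, -1)), Mul(Function('P')(v), Pow(l, -1))) = Add(Mul(Add(Add(760, Mul(-1, Pow(-943, 2))), Mul(-1, -1530917)), Pow(3568553, -1)), Mul(-1543, Pow(-93594, -1))) = Add(Mul(Add(Add(760, Mul(-1, 889249)), 1530917), Rational(1, 3568553)), Mul(-1543, Rational(-1, 93594))) = Add(Mul(Add(Add(760, -889249), 1530917), Rational(1, 3568553)), Rational(1543, 93594)) = Add(Mul(Add(-888489, 1530917), Rational(1, 3568553)), Rational(1543, 93594)) = Add(Mul(642428, Rational(1, 3568553)), Rational(1543, 93594)) = Add(Rational(642428, 3568553), Rational(1543, 93594)) = Rational(65633683511, 333995149482)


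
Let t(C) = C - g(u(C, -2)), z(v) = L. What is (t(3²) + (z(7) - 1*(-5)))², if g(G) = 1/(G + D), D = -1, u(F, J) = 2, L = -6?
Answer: 49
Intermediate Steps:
z(v) = -6
g(G) = 1/(-1 + G) (g(G) = 1/(G - 1) = 1/(-1 + G))
t(C) = -1 + C (t(C) = C - 1/(-1 + 2) = C - 1/1 = C - 1*1 = C - 1 = -1 + C)
(t(3²) + (z(7) - 1*(-5)))² = ((-1 + 3²) + (-6 - 1*(-5)))² = ((-1 + 9) + (-6 + 5))² = (8 - 1)² = 7² = 49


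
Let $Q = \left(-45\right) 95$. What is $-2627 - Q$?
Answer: $1648$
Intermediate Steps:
$Q = -4275$
$-2627 - Q = -2627 - -4275 = -2627 + 4275 = 1648$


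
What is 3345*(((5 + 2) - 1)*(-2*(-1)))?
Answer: 40140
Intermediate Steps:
3345*(((5 + 2) - 1)*(-2*(-1))) = 3345*((7 - 1)*2) = 3345*(6*2) = 3345*12 = 40140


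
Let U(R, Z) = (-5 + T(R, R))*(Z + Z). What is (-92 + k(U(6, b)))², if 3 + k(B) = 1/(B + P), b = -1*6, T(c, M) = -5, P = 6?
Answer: 143256961/15876 ≈ 9023.5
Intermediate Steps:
b = -6
U(R, Z) = -20*Z (U(R, Z) = (-5 - 5)*(Z + Z) = -20*Z)
k(B) = -3 + 1/(6 + B) (k(B) = -3 + 1/(B + 6) = -3 + 1/(6 + B))
(-92 + k(U(6, b)))² = (-92 + (-17 - (-60)*(-6))/(6 - 20*(-6)))² = (-92 + (-17 - 3*120)/(6 + 120))² = (-92 + (-17 - 360)/126)² = (-92 + (1/126)*(-377))² = (-92 - 377/126)² = (-11969/126)² = 143256961/15876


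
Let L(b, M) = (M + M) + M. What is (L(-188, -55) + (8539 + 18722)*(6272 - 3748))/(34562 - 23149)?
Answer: 68806599/11413 ≈ 6028.8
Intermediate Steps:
L(b, M) = 3*M (L(b, M) = 2*M + M = 3*M)
(L(-188, -55) + (8539 + 18722)*(6272 - 3748))/(34562 - 23149) = (3*(-55) + (8539 + 18722)*(6272 - 3748))/(34562 - 23149) = (-165 + 27261*2524)/11413 = (-165 + 68806764)*(1/11413) = 68806599*(1/11413) = 68806599/11413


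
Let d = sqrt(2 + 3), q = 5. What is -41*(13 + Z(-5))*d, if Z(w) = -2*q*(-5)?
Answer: -2583*sqrt(5) ≈ -5775.8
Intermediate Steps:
Z(w) = 50 (Z(w) = -2*5*(-5) = -10*(-5) = 50)
d = sqrt(5) ≈ 2.2361
-41*(13 + Z(-5))*d = -41*(13 + 50)*sqrt(5) = -41*63*sqrt(5) = -2583*sqrt(5)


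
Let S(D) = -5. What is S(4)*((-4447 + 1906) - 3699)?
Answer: 31200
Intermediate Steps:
S(4)*((-4447 + 1906) - 3699) = -5*((-4447 + 1906) - 3699) = -5*(-2541 - 3699) = -5*(-6240) = 31200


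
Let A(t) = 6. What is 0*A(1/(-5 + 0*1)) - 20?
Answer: -20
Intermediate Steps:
0*A(1/(-5 + 0*1)) - 20 = 0*6 - 20 = 0 - 20 = -20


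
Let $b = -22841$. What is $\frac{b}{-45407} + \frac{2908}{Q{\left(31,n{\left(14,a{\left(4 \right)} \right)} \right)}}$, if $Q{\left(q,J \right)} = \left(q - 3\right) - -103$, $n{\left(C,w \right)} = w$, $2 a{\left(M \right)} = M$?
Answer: $\frac{135035727}{5948317} \approx 22.702$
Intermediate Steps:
$a{\left(M \right)} = \frac{M}{2}$
$Q{\left(q,J \right)} = 100 + q$ ($Q{\left(q,J \right)} = \left(-3 + q\right) + 103 = 100 + q$)
$\frac{b}{-45407} + \frac{2908}{Q{\left(31,n{\left(14,a{\left(4 \right)} \right)} \right)}} = - \frac{22841}{-45407} + \frac{2908}{100 + 31} = \left(-22841\right) \left(- \frac{1}{45407}\right) + \frac{2908}{131} = \frac{22841}{45407} + 2908 \cdot \frac{1}{131} = \frac{22841}{45407} + \frac{2908}{131} = \frac{135035727}{5948317}$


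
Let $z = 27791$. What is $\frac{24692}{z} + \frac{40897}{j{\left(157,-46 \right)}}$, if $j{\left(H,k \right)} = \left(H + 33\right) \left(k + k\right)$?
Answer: $- \frac{704952367}{485786680} \approx -1.4512$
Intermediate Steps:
$j{\left(H,k \right)} = 2 k \left(33 + H\right)$ ($j{\left(H,k \right)} = \left(33 + H\right) 2 k = 2 k \left(33 + H\right)$)
$\frac{24692}{z} + \frac{40897}{j{\left(157,-46 \right)}} = \frac{24692}{27791} + \frac{40897}{2 \left(-46\right) \left(33 + 157\right)} = 24692 \cdot \frac{1}{27791} + \frac{40897}{2 \left(-46\right) 190} = \frac{24692}{27791} + \frac{40897}{-17480} = \frac{24692}{27791} + 40897 \left(- \frac{1}{17480}\right) = \frac{24692}{27791} - \frac{40897}{17480} = - \frac{704952367}{485786680}$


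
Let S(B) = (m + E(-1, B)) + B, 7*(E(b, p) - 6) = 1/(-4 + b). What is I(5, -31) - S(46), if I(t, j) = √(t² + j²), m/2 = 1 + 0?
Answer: -1889/35 + √986 ≈ -22.571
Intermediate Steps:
E(b, p) = 6 + 1/(7*(-4 + b))
m = 2 (m = 2*(1 + 0) = 2*1 = 2)
S(B) = 279/35 + B (S(B) = (2 + (-167 + 42*(-1))/(7*(-4 - 1))) + B = (2 + (⅐)*(-167 - 42)/(-5)) + B = (2 + (⅐)*(-⅕)*(-209)) + B = (2 + 209/35) + B = 279/35 + B)
I(t, j) = √(j² + t²)
I(5, -31) - S(46) = √((-31)² + 5²) - (279/35 + 46) = √(961 + 25) - 1*1889/35 = √986 - 1889/35 = -1889/35 + √986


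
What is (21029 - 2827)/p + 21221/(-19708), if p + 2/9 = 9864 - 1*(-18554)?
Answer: -274869727/630064760 ≈ -0.43626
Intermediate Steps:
p = 255760/9 (p = -2/9 + (9864 - 1*(-18554)) = -2/9 + (9864 + 18554) = -2/9 + 28418 = 255760/9 ≈ 28418.)
(21029 - 2827)/p + 21221/(-19708) = (21029 - 2827)/(255760/9) + 21221/(-19708) = 18202*(9/255760) + 21221*(-1/19708) = 81909/127880 - 21221/19708 = -274869727/630064760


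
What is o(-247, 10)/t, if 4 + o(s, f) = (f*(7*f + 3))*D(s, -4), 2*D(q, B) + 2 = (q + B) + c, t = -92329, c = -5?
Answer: 94174/92329 ≈ 1.0200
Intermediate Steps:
D(q, B) = -7/2 + B/2 + q/2 (D(q, B) = -1 + ((q + B) - 5)/2 = -1 + ((B + q) - 5)/2 = -1 + (-5 + B + q)/2 = -1 + (-5/2 + B/2 + q/2) = -7/2 + B/2 + q/2)
o(s, f) = -4 + f*(3 + 7*f)*(-11/2 + s/2) (o(s, f) = -4 + (f*(7*f + 3))*(-7/2 + (½)*(-4) + s/2) = -4 + (f*(3 + 7*f))*(-7/2 - 2 + s/2) = -4 + (f*(3 + 7*f))*(-11/2 + s/2) = -4 + f*(3 + 7*f)*(-11/2 + s/2))
o(-247, 10)/t = (-4 + (3/2)*10*(-11 - 247) + (7/2)*10²*(-11 - 247))/(-92329) = (-4 + (3/2)*10*(-258) + (7/2)*100*(-258))*(-1/92329) = (-4 - 3870 - 90300)*(-1/92329) = -94174*(-1/92329) = 94174/92329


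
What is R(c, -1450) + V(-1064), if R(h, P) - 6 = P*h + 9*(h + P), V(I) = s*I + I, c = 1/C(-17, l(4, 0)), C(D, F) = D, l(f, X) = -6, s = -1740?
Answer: 31234725/17 ≈ 1.8373e+6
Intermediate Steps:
c = -1/17 (c = 1/(-17) = -1/17 ≈ -0.058824)
V(I) = -1739*I (V(I) = -1740*I + I = -1739*I)
R(h, P) = 6 + 9*P + 9*h + P*h (R(h, P) = 6 + (P*h + 9*(h + P)) = 6 + (P*h + 9*(P + h)) = 6 + (P*h + (9*P + 9*h)) = 6 + (9*P + 9*h + P*h) = 6 + 9*P + 9*h + P*h)
R(c, -1450) + V(-1064) = (6 + 9*(-1450) + 9*(-1/17) - 1450*(-1/17)) - 1739*(-1064) = (6 - 13050 - 9/17 + 1450/17) + 1850296 = -220307/17 + 1850296 = 31234725/17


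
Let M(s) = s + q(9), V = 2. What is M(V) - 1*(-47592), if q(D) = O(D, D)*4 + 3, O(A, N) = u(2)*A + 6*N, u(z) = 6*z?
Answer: 48245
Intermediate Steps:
O(A, N) = 6*N + 12*A (O(A, N) = (6*2)*A + 6*N = 12*A + 6*N = 6*N + 12*A)
q(D) = 3 + 72*D (q(D) = (6*D + 12*D)*4 + 3 = (18*D)*4 + 3 = 72*D + 3 = 3 + 72*D)
M(s) = 651 + s (M(s) = s + (3 + 72*9) = s + (3 + 648) = s + 651 = 651 + s)
M(V) - 1*(-47592) = (651 + 2) - 1*(-47592) = 653 + 47592 = 48245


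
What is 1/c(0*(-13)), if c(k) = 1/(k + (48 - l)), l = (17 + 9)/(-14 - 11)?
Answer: 1226/25 ≈ 49.040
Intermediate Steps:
l = -26/25 (l = 26/(-25) = 26*(-1/25) = -26/25 ≈ -1.0400)
c(k) = 1/(1226/25 + k) (c(k) = 1/(k + (48 - 1*(-26/25))) = 1/(k + (48 + 26/25)) = 1/(k + 1226/25) = 1/(1226/25 + k))
1/c(0*(-13)) = 1/(25/(1226 + 25*(0*(-13)))) = 1/(25/(1226 + 25*0)) = 1/(25/(1226 + 0)) = 1/(25/1226) = 1226/25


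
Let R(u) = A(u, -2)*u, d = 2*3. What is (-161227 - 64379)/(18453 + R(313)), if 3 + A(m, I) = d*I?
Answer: -37601/2293 ≈ -16.398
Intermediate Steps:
d = 6
A(m, I) = -3 + 6*I
R(u) = -15*u (R(u) = (-3 + 6*(-2))*u = (-3 - 12)*u = -15*u)
(-161227 - 64379)/(18453 + R(313)) = (-161227 - 64379)/(18453 - 15*313) = -225606/(18453 - 4695) = -225606/13758 = -225606*1/13758 = -37601/2293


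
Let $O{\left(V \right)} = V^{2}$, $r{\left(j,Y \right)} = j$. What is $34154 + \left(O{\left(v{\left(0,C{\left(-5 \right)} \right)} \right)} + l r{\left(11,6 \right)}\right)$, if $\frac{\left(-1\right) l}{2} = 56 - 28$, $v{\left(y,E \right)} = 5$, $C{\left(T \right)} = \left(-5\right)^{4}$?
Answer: $33563$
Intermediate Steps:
$C{\left(T \right)} = 625$
$l = -56$ ($l = - 2 \left(56 - 28\right) = \left(-2\right) 28 = -56$)
$34154 + \left(O{\left(v{\left(0,C{\left(-5 \right)} \right)} \right)} + l r{\left(11,6 \right)}\right) = 34154 + \left(5^{2} - 616\right) = 34154 + \left(25 - 616\right) = 34154 - 591 = 33563$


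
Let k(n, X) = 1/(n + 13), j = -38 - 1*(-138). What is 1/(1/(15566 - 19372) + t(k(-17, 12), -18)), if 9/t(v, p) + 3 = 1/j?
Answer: -1137994/3425699 ≈ -0.33219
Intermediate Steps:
j = 100 (j = -38 + 138 = 100)
k(n, X) = 1/(13 + n)
t(v, p) = -900/299 (t(v, p) = 9/(-3 + 1/100) = 9/(-299/100) = 9*(-100/299) = -900/299)
1/(1/(15566 - 19372) + t(k(-17, 12), -18)) = 1/(1/(15566 - 19372) - 900/299) = 1/(1/(-3806) - 900/299) = 1/(-1/3806 - 900/299) = 1/(-3425699/1137994) = -1137994/3425699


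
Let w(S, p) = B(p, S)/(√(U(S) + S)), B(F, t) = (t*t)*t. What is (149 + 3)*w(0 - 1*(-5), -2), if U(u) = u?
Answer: 1900*√10 ≈ 6008.3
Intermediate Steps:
B(F, t) = t³ (B(F, t) = t²*t = t³)
w(S, p) = √2*S^(5/2)/2 (w(S, p) = S³/(√(S + S)) = S³/(√(2*S)) = S³/((√2*√S)) = S³*(√2/(2*√S)) = √2*S^(5/2)/2)
(149 + 3)*w(0 - 1*(-5), -2) = (149 + 3)*(√2*(0 - 1*(-5))^(5/2)/2) = 152*(√2*(0 + 5)^(5/2)/2) = 152*(√2*5^(5/2)/2) = 152*(√2*(25*√5)/2) = 152*(25*√10/2) = 1900*√10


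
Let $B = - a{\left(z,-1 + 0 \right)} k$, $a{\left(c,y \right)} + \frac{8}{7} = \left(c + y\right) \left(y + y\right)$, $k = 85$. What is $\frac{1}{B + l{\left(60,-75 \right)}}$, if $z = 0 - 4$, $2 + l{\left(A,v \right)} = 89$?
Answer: $- \frac{7}{4661} \approx -0.0015018$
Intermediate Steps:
$l{\left(A,v \right)} = 87$ ($l{\left(A,v \right)} = -2 + 89 = 87$)
$z = -4$ ($z = 0 - 4 = -4$)
$a{\left(c,y \right)} = - \frac{8}{7} + 2 y \left(c + y\right)$ ($a{\left(c,y \right)} = - \frac{8}{7} + \left(c + y\right) \left(y + y\right) = - \frac{8}{7} + \left(c + y\right) 2 y = - \frac{8}{7} + 2 y \left(c + y\right)$)
$B = - \frac{5270}{7}$ ($B = - (- \frac{8}{7} + 2 \left(-1 + 0\right)^{2} + 2 \left(-4\right) \left(-1 + 0\right)) 85 = - (- \frac{8}{7} + 2 \left(-1\right)^{2} + 2 \left(-4\right) \left(-1\right)) 85 = - (- \frac{8}{7} + 2 \cdot 1 + 8) 85 = - (- \frac{8}{7} + 2 + 8) 85 = \left(-1\right) \frac{62}{7} \cdot 85 = \left(- \frac{62}{7}\right) 85 = - \frac{5270}{7} \approx -752.86$)
$\frac{1}{B + l{\left(60,-75 \right)}} = \frac{1}{- \frac{5270}{7} + 87} = \frac{1}{- \frac{4661}{7}} = - \frac{7}{4661}$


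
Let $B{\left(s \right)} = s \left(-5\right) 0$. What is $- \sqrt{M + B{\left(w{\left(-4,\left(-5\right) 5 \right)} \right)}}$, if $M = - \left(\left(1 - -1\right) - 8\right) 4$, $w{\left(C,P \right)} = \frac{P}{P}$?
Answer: $- 2 \sqrt{6} \approx -4.899$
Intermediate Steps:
$w{\left(C,P \right)} = 1$
$B{\left(s \right)} = 0$ ($B{\left(s \right)} = - 5 s 0 = 0$)
$M = 24$ ($M = - \left(\left(1 + 1\right) - 8\right) 4 = - \left(2 - 8\right) 4 = - \left(-6\right) 4 = \left(-1\right) \left(-24\right) = 24$)
$- \sqrt{M + B{\left(w{\left(-4,\left(-5\right) 5 \right)} \right)}} = - \sqrt{24 + 0} = - \sqrt{24} = - 2 \sqrt{6}$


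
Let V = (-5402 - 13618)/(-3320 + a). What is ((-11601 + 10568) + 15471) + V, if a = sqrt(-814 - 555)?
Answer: 159224323222/11023769 + 703740*I/11023769 ≈ 14444.0 + 0.063838*I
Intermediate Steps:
a = 37*I (a = sqrt(-1369) = 37*I ≈ 37.0*I)
V = -19020*(-3320 - 37*I)/11023769 (V = (-5402 - 13618)/(-3320 + 37*I) = -19020*(-3320 - 37*I)/11023769 ≈ 5.7282 + 0.063838*I)
((-11601 + 10568) + 15471) + V = ((-11601 + 10568) + 15471) + (63146400/11023769 + 703740*I/11023769) = (-1033 + 15471) + (63146400/11023769 + 703740*I/11023769) = 14438 + (63146400/11023769 + 703740*I/11023769) = 159224323222/11023769 + 703740*I/11023769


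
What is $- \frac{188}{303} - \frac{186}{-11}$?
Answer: $\frac{54290}{3333} \approx 16.289$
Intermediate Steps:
$- \frac{188}{303} - \frac{186}{-11} = \left(-188\right) \frac{1}{303} - - \frac{186}{11} = - \frac{188}{303} + \frac{186}{11} = \frac{54290}{3333}$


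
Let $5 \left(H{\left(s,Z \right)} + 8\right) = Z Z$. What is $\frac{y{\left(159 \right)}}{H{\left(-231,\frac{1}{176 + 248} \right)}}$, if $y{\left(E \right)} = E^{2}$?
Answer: $- \frac{7574861760}{2397013} \approx -3160.1$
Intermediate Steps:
$H{\left(s,Z \right)} = -8 + \frac{Z^{2}}{5}$ ($H{\left(s,Z \right)} = -8 + \frac{Z Z}{5} = -8 + \frac{Z^{2}}{5}$)
$\frac{y{\left(159 \right)}}{H{\left(-231,\frac{1}{176 + 248} \right)}} = \frac{159^{2}}{-8 + \frac{\left(\frac{1}{176 + 248}\right)^{2}}{5}} = \frac{25281}{-8 + \frac{\left(\frac{1}{424}\right)^{2}}{5}} = \frac{25281}{-8 + \frac{1}{5 \cdot 179776}} = \frac{25281}{-8 + \frac{1}{5} \cdot \frac{1}{179776}} = \frac{25281}{-8 + \frac{1}{898880}} = \frac{25281}{- \frac{7191039}{898880}} = 25281 \left(- \frac{898880}{7191039}\right) = - \frac{7574861760}{2397013}$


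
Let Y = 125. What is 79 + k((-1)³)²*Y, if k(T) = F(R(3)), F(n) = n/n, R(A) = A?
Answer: 204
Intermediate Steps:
F(n) = 1
k(T) = 1
79 + k((-1)³)²*Y = 79 + 1²*125 = 79 + 1*125 = 79 + 125 = 204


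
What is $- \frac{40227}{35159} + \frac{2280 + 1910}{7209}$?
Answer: $- \frac{142680233}{253461231} \approx -0.56293$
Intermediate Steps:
$- \frac{40227}{35159} + \frac{2280 + 1910}{7209} = \left(-40227\right) \frac{1}{35159} + 4190 \cdot \frac{1}{7209} = - \frac{40227}{35159} + \frac{4190}{7209} = - \frac{142680233}{253461231}$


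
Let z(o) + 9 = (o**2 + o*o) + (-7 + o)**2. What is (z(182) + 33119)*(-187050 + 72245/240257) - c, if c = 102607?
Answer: -5841460620706714/240257 ≈ -2.4313e+10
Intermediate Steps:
z(o) = -9 + (-7 + o)**2 + 2*o**2 (z(o) = -9 + ((o**2 + o*o) + (-7 + o)**2) = -9 + ((o**2 + o**2) + (-7 + o)**2) = -9 + (2*o**2 + (-7 + o)**2) = -9 + ((-7 + o)**2 + 2*o**2) = -9 + (-7 + o)**2 + 2*o**2)
(z(182) + 33119)*(-187050 + 72245/240257) - c = ((40 - 14*182 + 3*182**2) + 33119)*(-187050 + 72245/240257) - 1*102607 = ((40 - 2548 + 3*33124) + 33119)*(-187050 + 72245*(1/240257)) - 102607 = ((40 - 2548 + 99372) + 33119)*(-187050 + 72245/240257) - 102607 = (96864 + 33119)*(-44939999605/240257) - 102607 = 129983*(-44939999605/240257) - 102607 = -5841435968656715/240257 - 102607 = -5841460620706714/240257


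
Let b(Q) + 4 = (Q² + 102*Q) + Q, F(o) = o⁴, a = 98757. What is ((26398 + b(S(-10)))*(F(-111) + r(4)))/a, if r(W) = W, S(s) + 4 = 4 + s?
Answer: 1288538197960/32919 ≈ 3.9143e+7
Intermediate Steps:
S(s) = s (S(s) = -4 + (4 + s) = s)
b(Q) = -4 + Q² + 103*Q (b(Q) = -4 + ((Q² + 102*Q) + Q) = -4 + (Q² + 103*Q) = -4 + Q² + 103*Q)
((26398 + b(S(-10)))*(F(-111) + r(4)))/a = ((26398 + (-4 + (-10)² + 103*(-10)))*((-111)⁴ + 4))/98757 = ((26398 + (-4 + 100 - 1030))*(151807041 + 4))*(1/98757) = ((26398 - 934)*151807045)*(1/98757) = (25464*151807045)*(1/98757) = 3865614593880*(1/98757) = 1288538197960/32919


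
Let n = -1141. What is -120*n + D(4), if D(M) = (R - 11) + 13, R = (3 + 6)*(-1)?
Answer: 136913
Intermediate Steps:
R = -9 (R = 9*(-1) = -9)
D(M) = -7 (D(M) = (-9 - 11) + 13 = -20 + 13 = -7)
-120*n + D(4) = -120*(-1141) - 7 = 136920 - 7 = 136913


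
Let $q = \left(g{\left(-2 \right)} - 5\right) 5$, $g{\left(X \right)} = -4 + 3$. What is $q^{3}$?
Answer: $-27000$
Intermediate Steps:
$g{\left(X \right)} = -1$
$q = -30$ ($q = \left(-1 - 5\right) 5 = \left(-6\right) 5 = -30$)
$q^{3} = \left(-30\right)^{3} = -27000$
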